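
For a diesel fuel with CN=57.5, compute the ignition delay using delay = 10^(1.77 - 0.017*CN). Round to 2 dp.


delay = 10^(1.77 - 0.017*CN)
Exponent = 1.77 - 0.017*57.5 = 0.7925
delay = 10^0.7925 = 6.20 ms


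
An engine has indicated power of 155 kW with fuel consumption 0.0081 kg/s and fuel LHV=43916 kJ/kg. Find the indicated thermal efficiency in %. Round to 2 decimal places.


eta_ith = (IP / (mf * LHV)) * 100
Denominator = 0.0081 * 43916 = 355.7196 kW
eta_ith = (155 / 355.7196) * 100 = 43.57%


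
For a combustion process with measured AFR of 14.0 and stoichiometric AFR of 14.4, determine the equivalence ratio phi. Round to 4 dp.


phi = AFR_stoich / AFR_actual
phi = 14.4 / 14.0 = 1.0286


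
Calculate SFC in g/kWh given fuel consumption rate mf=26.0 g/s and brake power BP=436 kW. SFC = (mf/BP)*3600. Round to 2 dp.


SFC = (mf / BP) * 3600
Rate = 26.0 / 436 = 0.059633 g/(s*kW)
SFC = 0.059633 * 3600 = 214.68 g/kWh


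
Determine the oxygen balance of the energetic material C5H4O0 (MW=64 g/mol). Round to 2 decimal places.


OB = -1600 * (2C + H/2 - O) / MW
Inner = 2*5 + 4/2 - 0 = 12.00
OB = -1600 * 12.00 / 64 = -300.00%


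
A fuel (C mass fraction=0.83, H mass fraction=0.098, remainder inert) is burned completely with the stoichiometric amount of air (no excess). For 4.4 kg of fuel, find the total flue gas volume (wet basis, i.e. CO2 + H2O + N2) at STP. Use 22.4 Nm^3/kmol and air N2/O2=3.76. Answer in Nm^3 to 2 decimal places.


Per kg fuel: CO2 = (C/12 kmol)*22.4 = (0.83/12)*22.4 = 1.54933 Nm^3
Per kg fuel: H2O = (H/2 kmol)*22.4 = (0.098/2)*22.4 = 1.09760 Nm^3
O2 needed per kg fuel = C/12 + H/4 = 0.83/12 + 0.098/4 = 0.09366667 kmol
Per kg fuel: N2 = O2*3.76*22.4 = 0.09366667*3.76*22.4 = 7.88898 Nm^3
Total per kg = 1.54933 + 1.09760 + 7.88898 = 10.53591 Nm^3
Total = 10.53591 * 4.4 = 46.36 Nm^3


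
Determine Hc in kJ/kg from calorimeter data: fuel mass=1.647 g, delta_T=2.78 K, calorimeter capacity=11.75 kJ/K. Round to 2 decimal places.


Hc = C_cal * delta_T / m_fuel
Q_released = 11.75 * 2.78 = 32.6650 kJ
m_fuel = 1.647 g = 1.647/1000 kg = 0.001647 kg
Hc = 32.6650 / 0.001647 = 19833.03 kJ/kg


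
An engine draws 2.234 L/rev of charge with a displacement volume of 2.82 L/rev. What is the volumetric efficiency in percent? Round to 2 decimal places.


eta_v = (V_actual / V_disp) * 100
Ratio = 2.234 / 2.82 = 0.7922
eta_v = 0.7922 * 100 = 79.22%


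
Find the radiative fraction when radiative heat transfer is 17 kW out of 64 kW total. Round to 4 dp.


f_rad = Q_rad / Q_total
f_rad = 17 / 64 = 0.2656


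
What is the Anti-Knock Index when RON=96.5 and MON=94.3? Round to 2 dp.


AKI = (RON + MON) / 2
AKI = (96.5 + 94.3) / 2
AKI = 190.8 / 2 = 95.40


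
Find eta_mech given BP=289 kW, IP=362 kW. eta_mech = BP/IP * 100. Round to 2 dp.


eta_mech = (BP / IP) * 100
Ratio = 289 / 362 = 0.7983
eta_mech = 0.7983 * 100 = 79.83%


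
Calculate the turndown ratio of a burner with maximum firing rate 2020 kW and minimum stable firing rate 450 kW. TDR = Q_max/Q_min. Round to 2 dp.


TDR = Q_max / Q_min
TDR = 2020 / 450 = 4.49


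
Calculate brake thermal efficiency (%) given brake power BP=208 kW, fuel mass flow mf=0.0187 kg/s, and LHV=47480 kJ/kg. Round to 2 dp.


eta_BTE = (BP / (mf * LHV)) * 100
Denominator = 0.0187 * 47480 = 887.8760 kW
eta_BTE = (208 / 887.8760) * 100 = 23.43%


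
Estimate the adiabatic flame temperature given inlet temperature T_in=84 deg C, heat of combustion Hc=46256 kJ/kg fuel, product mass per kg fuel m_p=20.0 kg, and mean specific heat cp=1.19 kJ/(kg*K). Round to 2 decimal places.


T_ad = T_in + Hc / (m_p * cp)
Denominator = 20.0 * 1.19 = 23.8000
Temperature rise = 46256 / 23.8000 = 1943.53 K
T_ad = 84 + 1943.53 = 2027.53 deg C


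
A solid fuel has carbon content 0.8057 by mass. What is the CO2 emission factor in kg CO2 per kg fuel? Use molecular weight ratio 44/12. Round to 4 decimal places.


EF = C_frac * (M_CO2 / M_C)
EF = 0.8057 * (44/12)
EF = 0.8057 * 3.666667 = 2.9542 kg_CO2/kg_fuel


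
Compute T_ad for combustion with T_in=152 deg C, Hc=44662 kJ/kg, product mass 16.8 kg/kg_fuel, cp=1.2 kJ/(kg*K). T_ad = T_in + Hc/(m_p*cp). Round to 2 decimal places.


T_ad = T_in + Hc / (m_p * cp)
Denominator = 16.8 * 1.2 = 20.1600
Temperature rise = 44662 / 20.1600 = 2215.38 K
T_ad = 152 + 2215.38 = 2367.38 deg C


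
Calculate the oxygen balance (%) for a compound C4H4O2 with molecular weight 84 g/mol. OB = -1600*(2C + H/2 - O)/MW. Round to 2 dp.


OB = -1600 * (2C + H/2 - O) / MW
Inner = 2*4 + 4/2 - 2 = 8.00
OB = -1600 * 8.00 / 84 = -152.38%


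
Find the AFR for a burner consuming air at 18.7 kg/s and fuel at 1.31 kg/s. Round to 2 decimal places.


AFR = m_air / m_fuel
AFR = 18.7 / 1.31 = 14.27


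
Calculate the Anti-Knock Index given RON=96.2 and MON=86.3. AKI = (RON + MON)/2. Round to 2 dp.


AKI = (RON + MON) / 2
AKI = (96.2 + 86.3) / 2
AKI = 182.5 / 2 = 91.25


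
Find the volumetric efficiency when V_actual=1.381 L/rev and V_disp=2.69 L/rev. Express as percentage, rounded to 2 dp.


eta_v = (V_actual / V_disp) * 100
Ratio = 1.381 / 2.69 = 0.5134
eta_v = 0.5134 * 100 = 51.34%


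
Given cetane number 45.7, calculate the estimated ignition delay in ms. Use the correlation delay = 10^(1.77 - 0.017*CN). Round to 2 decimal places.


delay = 10^(1.77 - 0.017*CN)
Exponent = 1.77 - 0.017*45.7 = 0.9931
delay = 10^0.9931 = 9.84 ms


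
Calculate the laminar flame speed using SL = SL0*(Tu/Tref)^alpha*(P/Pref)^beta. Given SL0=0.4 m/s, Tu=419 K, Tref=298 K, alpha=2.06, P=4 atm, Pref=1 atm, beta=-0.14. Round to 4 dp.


SL = SL0 * (Tu/Tref)^alpha * (P/Pref)^beta
T ratio = 419/298 = 1.40604027
(T ratio)^alpha = 1.40604027^2.06 = 2.017787
(P/Pref)^beta = 4^(-0.14) = 0.823591
SL = 0.4 * 2.017787 * 0.823591 = 0.6647 m/s


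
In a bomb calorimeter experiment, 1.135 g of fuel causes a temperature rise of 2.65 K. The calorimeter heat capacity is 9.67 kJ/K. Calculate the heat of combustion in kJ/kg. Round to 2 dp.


Hc = C_cal * delta_T / m_fuel
Q_released = 9.67 * 2.65 = 25.6255 kJ
m_fuel = 1.135 g = 1.135/1000 kg = 0.001135 kg
Hc = 25.6255 / 0.001135 = 22577.53 kJ/kg


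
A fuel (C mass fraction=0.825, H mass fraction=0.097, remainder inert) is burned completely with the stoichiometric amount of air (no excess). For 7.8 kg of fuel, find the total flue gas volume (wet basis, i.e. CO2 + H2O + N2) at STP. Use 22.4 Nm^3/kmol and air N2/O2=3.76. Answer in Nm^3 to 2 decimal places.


Per kg fuel: CO2 = (C/12 kmol)*22.4 = (0.825/12)*22.4 = 1.54000 Nm^3
Per kg fuel: H2O = (H/2 kmol)*22.4 = (0.097/2)*22.4 = 1.08640 Nm^3
O2 needed per kg fuel = C/12 + H/4 = 0.825/12 + 0.097/4 = 0.09300000 kmol
Per kg fuel: N2 = O2*3.76*22.4 = 0.09300000*3.76*22.4 = 7.83283 Nm^3
Total per kg = 1.54000 + 1.08640 + 7.83283 = 10.45923 Nm^3
Total = 10.45923 * 7.8 = 81.58 Nm^3


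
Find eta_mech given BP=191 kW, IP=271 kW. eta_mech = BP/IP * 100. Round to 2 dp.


eta_mech = (BP / IP) * 100
Ratio = 191 / 271 = 0.7048
eta_mech = 0.7048 * 100 = 70.48%


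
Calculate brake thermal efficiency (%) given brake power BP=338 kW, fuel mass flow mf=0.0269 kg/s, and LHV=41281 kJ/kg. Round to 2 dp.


eta_BTE = (BP / (mf * LHV)) * 100
Denominator = 0.0269 * 41281 = 1110.4589 kW
eta_BTE = (338 / 1110.4589) * 100 = 30.44%


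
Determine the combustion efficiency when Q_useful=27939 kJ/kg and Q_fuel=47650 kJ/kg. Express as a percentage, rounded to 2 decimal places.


Efficiency = (Q_useful / Q_fuel) * 100
Efficiency = (27939 / 47650) * 100
Efficiency = 0.5863 * 100 = 58.63%


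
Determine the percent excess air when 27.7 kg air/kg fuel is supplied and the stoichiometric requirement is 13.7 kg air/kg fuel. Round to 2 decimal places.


Excess air = actual - stoichiometric = 27.7 - 13.7 = 14.00 kg/kg fuel
Excess air % = (excess / stoich) * 100 = (14.00 / 13.7) * 100 = 102.19%


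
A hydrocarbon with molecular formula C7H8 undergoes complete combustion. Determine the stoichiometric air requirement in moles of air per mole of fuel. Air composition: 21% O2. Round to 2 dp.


Balanced combustion: C7H8 + 9 O2 -> 7 CO2 + 4 H2O
O2 needed = C + H/4 = 7 + 8/4 = 9.00 moles
Air moles = O2 / 0.21 = 9.00 / 0.21 = 42.86 moles air


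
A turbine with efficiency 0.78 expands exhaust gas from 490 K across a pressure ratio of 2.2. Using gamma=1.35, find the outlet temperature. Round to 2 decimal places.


T_out = T_in * (1 - eta * (1 - PR^(-(gamma-1)/gamma)))
Exponent = -(1.35-1)/1.35 = -0.25925926
PR^exp = 2.2^(-0.25925926) = 0.81512413
Factor = 1 - 0.78*(1 - 0.81512413) = 0.85579682
T_out = 490 * 0.85579682 = 419.34 K


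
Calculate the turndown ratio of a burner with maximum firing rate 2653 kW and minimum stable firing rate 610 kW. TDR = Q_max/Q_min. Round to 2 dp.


TDR = Q_max / Q_min
TDR = 2653 / 610 = 4.35


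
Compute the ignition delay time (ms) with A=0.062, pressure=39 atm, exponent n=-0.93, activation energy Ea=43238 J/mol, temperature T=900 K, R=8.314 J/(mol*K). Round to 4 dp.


tau = A * P^n * exp(Ea/(R*T))
P^n = 39^(-0.93) = 0.03313675
Ea/(R*T) = 43238/(8.314*900) = 5.778473
exp(Ea/(R*T)) = 323.265098
tau = 0.062 * 0.03313675 * 323.265098 = 0.6641 ms


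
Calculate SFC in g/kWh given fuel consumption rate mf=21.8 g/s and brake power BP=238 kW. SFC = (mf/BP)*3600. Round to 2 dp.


SFC = (mf / BP) * 3600
Rate = 21.8 / 238 = 0.091597 g/(s*kW)
SFC = 0.091597 * 3600 = 329.75 g/kWh


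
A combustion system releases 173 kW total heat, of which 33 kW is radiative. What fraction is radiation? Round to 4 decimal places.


f_rad = Q_rad / Q_total
f_rad = 33 / 173 = 0.1908


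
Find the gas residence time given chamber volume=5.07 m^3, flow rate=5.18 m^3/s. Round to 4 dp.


tau = V / Q_flow
tau = 5.07 / 5.18 = 0.9788 s


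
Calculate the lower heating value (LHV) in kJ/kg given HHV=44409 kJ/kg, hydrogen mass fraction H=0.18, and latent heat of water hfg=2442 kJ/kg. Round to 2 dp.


LHV = HHV - hfg * 9 * H
Water correction = 2442 * 9 * 0.18 = 3956.040 kJ/kg
LHV = 44409 - 3956.040 = 40452.96 kJ/kg


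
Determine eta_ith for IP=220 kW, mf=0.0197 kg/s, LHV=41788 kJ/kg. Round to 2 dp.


eta_ith = (IP / (mf * LHV)) * 100
Denominator = 0.0197 * 41788 = 823.2236 kW
eta_ith = (220 / 823.2236) * 100 = 26.72%


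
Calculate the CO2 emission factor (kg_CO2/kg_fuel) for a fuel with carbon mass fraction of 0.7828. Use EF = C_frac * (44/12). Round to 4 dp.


EF = C_frac * (M_CO2 / M_C)
EF = 0.7828 * (44/12)
EF = 0.7828 * 3.666667 = 2.8703 kg_CO2/kg_fuel


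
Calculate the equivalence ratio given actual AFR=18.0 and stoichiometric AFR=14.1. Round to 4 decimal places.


phi = AFR_stoich / AFR_actual
phi = 14.1 / 18.0 = 0.7833


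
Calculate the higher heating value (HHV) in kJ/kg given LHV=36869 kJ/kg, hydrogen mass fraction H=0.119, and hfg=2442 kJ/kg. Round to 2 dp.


HHV = LHV + hfg * 9 * H
Water addition = 2442 * 9 * 0.119 = 2615.382 kJ/kg
HHV = 36869 + 2615.382 = 39484.38 kJ/kg


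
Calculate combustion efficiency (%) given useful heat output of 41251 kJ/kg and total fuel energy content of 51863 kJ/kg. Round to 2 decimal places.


Efficiency = (Q_useful / Q_fuel) * 100
Efficiency = (41251 / 51863) * 100
Efficiency = 0.7954 * 100 = 79.54%


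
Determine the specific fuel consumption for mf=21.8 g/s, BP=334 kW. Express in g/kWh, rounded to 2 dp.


SFC = (mf / BP) * 3600
Rate = 21.8 / 334 = 0.065269 g/(s*kW)
SFC = 0.065269 * 3600 = 234.97 g/kWh


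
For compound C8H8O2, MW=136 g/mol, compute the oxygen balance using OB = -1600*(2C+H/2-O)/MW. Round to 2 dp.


OB = -1600 * (2C + H/2 - O) / MW
Inner = 2*8 + 8/2 - 2 = 18.00
OB = -1600 * 18.00 / 136 = -211.76%


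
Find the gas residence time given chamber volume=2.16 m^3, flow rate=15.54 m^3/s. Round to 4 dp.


tau = V / Q_flow
tau = 2.16 / 15.54 = 0.1390 s


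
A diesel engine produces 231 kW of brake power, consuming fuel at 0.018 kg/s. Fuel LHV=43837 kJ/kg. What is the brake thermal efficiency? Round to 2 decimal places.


eta_BTE = (BP / (mf * LHV)) * 100
Denominator = 0.018 * 43837 = 789.0660 kW
eta_BTE = (231 / 789.0660) * 100 = 29.28%


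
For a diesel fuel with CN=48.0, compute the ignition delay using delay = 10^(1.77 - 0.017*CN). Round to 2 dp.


delay = 10^(1.77 - 0.017*CN)
Exponent = 1.77 - 0.017*48.0 = 0.9540
delay = 10^0.9540 = 8.99 ms


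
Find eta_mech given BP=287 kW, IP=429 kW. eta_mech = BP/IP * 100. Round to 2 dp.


eta_mech = (BP / IP) * 100
Ratio = 287 / 429 = 0.6690
eta_mech = 0.6690 * 100 = 66.90%


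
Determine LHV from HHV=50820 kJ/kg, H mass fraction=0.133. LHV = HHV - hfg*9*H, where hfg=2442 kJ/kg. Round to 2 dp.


LHV = HHV - hfg * 9 * H
Water correction = 2442 * 9 * 0.133 = 2923.074 kJ/kg
LHV = 50820 - 2923.074 = 47896.93 kJ/kg


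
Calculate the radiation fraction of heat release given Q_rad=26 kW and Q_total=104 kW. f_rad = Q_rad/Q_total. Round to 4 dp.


f_rad = Q_rad / Q_total
f_rad = 26 / 104 = 0.2500


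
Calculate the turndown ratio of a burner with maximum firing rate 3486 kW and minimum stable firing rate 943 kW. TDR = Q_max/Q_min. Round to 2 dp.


TDR = Q_max / Q_min
TDR = 3486 / 943 = 3.70


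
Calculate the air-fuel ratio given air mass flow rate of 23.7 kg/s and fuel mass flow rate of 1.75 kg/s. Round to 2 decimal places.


AFR = m_air / m_fuel
AFR = 23.7 / 1.75 = 13.54


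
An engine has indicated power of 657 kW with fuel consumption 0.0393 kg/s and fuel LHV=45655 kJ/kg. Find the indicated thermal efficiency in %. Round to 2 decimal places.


eta_ith = (IP / (mf * LHV)) * 100
Denominator = 0.0393 * 45655 = 1794.2415 kW
eta_ith = (657 / 1794.2415) * 100 = 36.62%


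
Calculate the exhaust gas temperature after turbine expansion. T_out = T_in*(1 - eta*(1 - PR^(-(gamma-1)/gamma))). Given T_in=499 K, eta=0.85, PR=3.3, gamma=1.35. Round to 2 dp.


T_out = T_in * (1 - eta * (1 - PR^(-(gamma-1)/gamma)))
Exponent = -(1.35-1)/1.35 = -0.25925926
PR^exp = 3.3^(-0.25925926) = 0.73378775
Factor = 1 - 0.85*(1 - 0.73378775) = 0.77371959
T_out = 499 * 0.77371959 = 386.09 K


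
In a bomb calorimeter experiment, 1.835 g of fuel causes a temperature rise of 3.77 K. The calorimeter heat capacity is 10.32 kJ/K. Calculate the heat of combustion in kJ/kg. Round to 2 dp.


Hc = C_cal * delta_T / m_fuel
Q_released = 10.32 * 3.77 = 38.9064 kJ
m_fuel = 1.835 g = 1.835/1000 kg = 0.001835 kg
Hc = 38.9064 / 0.001835 = 21202.40 kJ/kg


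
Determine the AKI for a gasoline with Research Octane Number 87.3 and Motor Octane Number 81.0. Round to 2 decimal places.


AKI = (RON + MON) / 2
AKI = (87.3 + 81.0) / 2
AKI = 168.3 / 2 = 84.15


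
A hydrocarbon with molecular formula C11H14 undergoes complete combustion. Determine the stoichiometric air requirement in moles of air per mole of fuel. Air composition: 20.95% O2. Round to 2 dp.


Balanced combustion: C11H14 + 14.5 O2 -> 11 CO2 + 7 H2O
O2 needed = C + H/4 = 11 + 14/4 = 14.50 moles
Air moles = O2 / 0.2095 = 14.50 / 0.2095 = 69.21 moles air


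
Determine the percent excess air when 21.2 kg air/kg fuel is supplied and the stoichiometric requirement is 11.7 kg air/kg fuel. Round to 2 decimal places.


Excess air = actual - stoichiometric = 21.2 - 11.7 = 9.50 kg/kg fuel
Excess air % = (excess / stoich) * 100 = (9.50 / 11.7) * 100 = 81.20%


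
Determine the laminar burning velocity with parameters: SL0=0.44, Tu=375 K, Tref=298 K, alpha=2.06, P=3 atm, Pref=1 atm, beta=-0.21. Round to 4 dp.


SL = SL0 * (Tu/Tref)^alpha * (P/Pref)^beta
T ratio = 375/298 = 1.25838926
(T ratio)^alpha = 1.25838926^2.06 = 1.605532
(P/Pref)^beta = 3^(-0.21) = 0.793971
SL = 0.44 * 1.605532 * 0.793971 = 0.5609 m/s


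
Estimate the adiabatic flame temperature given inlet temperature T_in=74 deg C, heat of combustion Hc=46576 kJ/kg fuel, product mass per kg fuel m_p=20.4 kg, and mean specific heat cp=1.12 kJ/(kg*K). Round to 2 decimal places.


T_ad = T_in + Hc / (m_p * cp)
Denominator = 20.4 * 1.12 = 22.8480
Temperature rise = 46576 / 22.8480 = 2038.52 K
T_ad = 74 + 2038.52 = 2112.52 deg C


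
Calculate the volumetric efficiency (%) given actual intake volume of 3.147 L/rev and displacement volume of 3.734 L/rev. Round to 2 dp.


eta_v = (V_actual / V_disp) * 100
Ratio = 3.147 / 3.734 = 0.8428
eta_v = 0.8428 * 100 = 84.28%


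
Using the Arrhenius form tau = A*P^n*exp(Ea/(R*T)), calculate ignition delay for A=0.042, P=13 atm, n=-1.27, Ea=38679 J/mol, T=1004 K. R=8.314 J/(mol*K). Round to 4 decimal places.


tau = A * P^n * exp(Ea/(R*T))
P^n = 13^(-1.27) = 0.03848504
Ea/(R*T) = 38679/(8.314*1004) = 4.633738
exp(Ea/(R*T)) = 102.898012
tau = 0.042 * 0.03848504 * 102.898012 = 0.1663 ms


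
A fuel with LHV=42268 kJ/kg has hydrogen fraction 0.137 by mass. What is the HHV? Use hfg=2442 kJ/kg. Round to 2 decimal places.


HHV = LHV + hfg * 9 * H
Water addition = 2442 * 9 * 0.137 = 3010.986 kJ/kg
HHV = 42268 + 3010.986 = 45278.99 kJ/kg


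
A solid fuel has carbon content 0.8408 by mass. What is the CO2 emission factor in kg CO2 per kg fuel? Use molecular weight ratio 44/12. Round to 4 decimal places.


EF = C_frac * (M_CO2 / M_C)
EF = 0.8408 * (44/12)
EF = 0.8408 * 3.666667 = 3.0829 kg_CO2/kg_fuel


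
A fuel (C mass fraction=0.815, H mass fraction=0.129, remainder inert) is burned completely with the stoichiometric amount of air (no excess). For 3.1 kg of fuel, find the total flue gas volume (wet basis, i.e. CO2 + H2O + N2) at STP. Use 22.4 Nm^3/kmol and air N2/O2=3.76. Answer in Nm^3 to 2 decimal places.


Per kg fuel: CO2 = (C/12 kmol)*22.4 = (0.815/12)*22.4 = 1.52133 Nm^3
Per kg fuel: H2O = (H/2 kmol)*22.4 = (0.129/2)*22.4 = 1.44480 Nm^3
O2 needed per kg fuel = C/12 + H/4 = 0.815/12 + 0.129/4 = 0.10016667 kmol
Per kg fuel: N2 = O2*3.76*22.4 = 0.10016667*3.76*22.4 = 8.43644 Nm^3
Total per kg = 1.52133 + 1.44480 + 8.43644 = 11.40257 Nm^3
Total = 11.40257 * 3.1 = 35.35 Nm^3


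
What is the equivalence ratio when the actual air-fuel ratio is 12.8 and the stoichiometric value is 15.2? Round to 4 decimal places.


phi = AFR_stoich / AFR_actual
phi = 15.2 / 12.8 = 1.1875


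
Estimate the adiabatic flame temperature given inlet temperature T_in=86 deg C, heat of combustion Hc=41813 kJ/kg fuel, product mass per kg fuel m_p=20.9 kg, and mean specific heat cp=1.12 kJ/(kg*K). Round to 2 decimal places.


T_ad = T_in + Hc / (m_p * cp)
Denominator = 20.9 * 1.12 = 23.4080
Temperature rise = 41813 / 23.4080 = 1786.27 K
T_ad = 86 + 1786.27 = 1872.27 deg C


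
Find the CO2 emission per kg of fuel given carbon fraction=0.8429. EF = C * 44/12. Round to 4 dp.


EF = C_frac * (M_CO2 / M_C)
EF = 0.8429 * (44/12)
EF = 0.8429 * 3.666667 = 3.0906 kg_CO2/kg_fuel


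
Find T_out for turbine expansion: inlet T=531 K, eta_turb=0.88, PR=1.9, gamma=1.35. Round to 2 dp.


T_out = T_in * (1 - eta * (1 - PR^(-(gamma-1)/gamma)))
Exponent = -(1.35-1)/1.35 = -0.25925926
PR^exp = 1.9^(-0.25925926) = 0.84670193
Factor = 1 - 0.88*(1 - 0.84670193) = 0.86509770
T_out = 531 * 0.86509770 = 459.37 K


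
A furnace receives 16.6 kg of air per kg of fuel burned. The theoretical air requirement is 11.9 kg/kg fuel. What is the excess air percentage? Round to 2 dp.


Excess air = actual - stoichiometric = 16.6 - 11.9 = 4.70 kg/kg fuel
Excess air % = (excess / stoich) * 100 = (4.70 / 11.9) * 100 = 39.50%


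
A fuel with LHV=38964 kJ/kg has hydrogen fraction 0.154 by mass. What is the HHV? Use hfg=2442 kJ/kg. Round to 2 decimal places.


HHV = LHV + hfg * 9 * H
Water addition = 2442 * 9 * 0.154 = 3384.612 kJ/kg
HHV = 38964 + 3384.612 = 42348.61 kJ/kg


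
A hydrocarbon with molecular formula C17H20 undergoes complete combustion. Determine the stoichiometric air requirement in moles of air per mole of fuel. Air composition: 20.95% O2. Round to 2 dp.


Balanced combustion: C17H20 + 22 O2 -> 17 CO2 + 10 H2O
O2 needed = C + H/4 = 17 + 20/4 = 22.00 moles
Air moles = O2 / 0.2095 = 22.00 / 0.2095 = 105.01 moles air


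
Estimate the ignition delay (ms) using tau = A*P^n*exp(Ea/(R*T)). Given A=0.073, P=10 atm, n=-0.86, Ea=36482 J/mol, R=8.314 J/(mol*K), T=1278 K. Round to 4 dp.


tau = A * P^n * exp(Ea/(R*T))
P^n = 10^(-0.86) = 0.13803843
Ea/(R*T) = 36482/(8.314*1278) = 3.433506
exp(Ea/(R*T)) = 30.985075
tau = 0.073 * 0.13803843 * 30.985075 = 0.3122 ms


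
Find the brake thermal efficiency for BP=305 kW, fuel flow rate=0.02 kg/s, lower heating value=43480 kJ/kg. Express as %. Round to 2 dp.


eta_BTE = (BP / (mf * LHV)) * 100
Denominator = 0.02 * 43480 = 869.6000 kW
eta_BTE = (305 / 869.6000) * 100 = 35.07%


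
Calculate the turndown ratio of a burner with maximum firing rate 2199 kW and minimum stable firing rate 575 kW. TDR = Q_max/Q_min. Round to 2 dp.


TDR = Q_max / Q_min
TDR = 2199 / 575 = 3.82


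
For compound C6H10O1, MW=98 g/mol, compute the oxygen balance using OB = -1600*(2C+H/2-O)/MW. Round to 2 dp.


OB = -1600 * (2C + H/2 - O) / MW
Inner = 2*6 + 10/2 - 1 = 16.00
OB = -1600 * 16.00 / 98 = -261.22%


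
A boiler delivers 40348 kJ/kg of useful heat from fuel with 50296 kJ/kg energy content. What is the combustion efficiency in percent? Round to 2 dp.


Efficiency = (Q_useful / Q_fuel) * 100
Efficiency = (40348 / 50296) * 100
Efficiency = 0.8022 * 100 = 80.22%


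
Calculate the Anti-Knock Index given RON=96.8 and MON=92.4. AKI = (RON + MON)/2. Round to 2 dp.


AKI = (RON + MON) / 2
AKI = (96.8 + 92.4) / 2
AKI = 189.2 / 2 = 94.60


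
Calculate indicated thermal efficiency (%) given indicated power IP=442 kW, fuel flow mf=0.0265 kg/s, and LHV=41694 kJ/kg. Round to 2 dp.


eta_ith = (IP / (mf * LHV)) * 100
Denominator = 0.0265 * 41694 = 1104.8910 kW
eta_ith = (442 / 1104.8910) * 100 = 40.00%


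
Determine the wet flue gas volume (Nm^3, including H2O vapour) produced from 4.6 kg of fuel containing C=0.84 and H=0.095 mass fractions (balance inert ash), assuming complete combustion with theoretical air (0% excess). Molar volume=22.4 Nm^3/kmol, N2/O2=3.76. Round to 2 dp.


Per kg fuel: CO2 = (C/12 kmol)*22.4 = (0.84/12)*22.4 = 1.56800 Nm^3
Per kg fuel: H2O = (H/2 kmol)*22.4 = (0.095/2)*22.4 = 1.06400 Nm^3
O2 needed per kg fuel = C/12 + H/4 = 0.84/12 + 0.095/4 = 0.09375000 kmol
Per kg fuel: N2 = O2*3.76*22.4 = 0.09375000*3.76*22.4 = 7.89600 Nm^3
Total per kg = 1.56800 + 1.06400 + 7.89600 = 10.52800 Nm^3
Total = 10.52800 * 4.6 = 48.43 Nm^3


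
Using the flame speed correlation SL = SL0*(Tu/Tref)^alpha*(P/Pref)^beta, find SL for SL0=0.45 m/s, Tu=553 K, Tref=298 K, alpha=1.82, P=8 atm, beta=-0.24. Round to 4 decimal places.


SL = SL0 * (Tu/Tref)^alpha * (P/Pref)^beta
T ratio = 553/298 = 1.85570470
(T ratio)^alpha = 1.85570470^1.82 = 3.080961
(P/Pref)^beta = 8^(-0.24) = 0.607097
SL = 0.45 * 3.080961 * 0.607097 = 0.8417 m/s


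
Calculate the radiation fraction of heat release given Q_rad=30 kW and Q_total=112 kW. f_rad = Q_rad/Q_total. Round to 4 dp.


f_rad = Q_rad / Q_total
f_rad = 30 / 112 = 0.2679


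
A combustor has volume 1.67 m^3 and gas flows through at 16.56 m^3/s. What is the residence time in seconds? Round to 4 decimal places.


tau = V / Q_flow
tau = 1.67 / 16.56 = 0.1008 s


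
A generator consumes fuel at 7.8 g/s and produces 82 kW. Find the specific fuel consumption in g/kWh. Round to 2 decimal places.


SFC = (mf / BP) * 3600
Rate = 7.8 / 82 = 0.095122 g/(s*kW)
SFC = 0.095122 * 3600 = 342.44 g/kWh


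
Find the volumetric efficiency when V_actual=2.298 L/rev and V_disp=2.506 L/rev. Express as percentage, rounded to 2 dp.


eta_v = (V_actual / V_disp) * 100
Ratio = 2.298 / 2.506 = 0.9170
eta_v = 0.9170 * 100 = 91.70%


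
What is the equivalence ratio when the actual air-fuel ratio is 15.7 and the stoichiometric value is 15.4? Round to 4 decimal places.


phi = AFR_stoich / AFR_actual
phi = 15.4 / 15.7 = 0.9809


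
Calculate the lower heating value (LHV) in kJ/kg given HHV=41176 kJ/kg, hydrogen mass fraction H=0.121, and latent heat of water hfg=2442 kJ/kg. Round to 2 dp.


LHV = HHV - hfg * 9 * H
Water correction = 2442 * 9 * 0.121 = 2659.338 kJ/kg
LHV = 41176 - 2659.338 = 38516.66 kJ/kg


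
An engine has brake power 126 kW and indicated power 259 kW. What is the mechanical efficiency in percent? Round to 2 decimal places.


eta_mech = (BP / IP) * 100
Ratio = 126 / 259 = 0.4865
eta_mech = 0.4865 * 100 = 48.65%


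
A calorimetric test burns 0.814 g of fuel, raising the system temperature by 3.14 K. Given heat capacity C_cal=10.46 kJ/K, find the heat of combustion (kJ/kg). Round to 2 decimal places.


Hc = C_cal * delta_T / m_fuel
Q_released = 10.46 * 3.14 = 32.8444 kJ
m_fuel = 0.814 g = 0.814/1000 kg = 0.000814 kg
Hc = 32.8444 / 0.000814 = 40349.39 kJ/kg


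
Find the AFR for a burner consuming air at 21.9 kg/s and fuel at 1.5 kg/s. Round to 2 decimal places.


AFR = m_air / m_fuel
AFR = 21.9 / 1.5 = 14.60


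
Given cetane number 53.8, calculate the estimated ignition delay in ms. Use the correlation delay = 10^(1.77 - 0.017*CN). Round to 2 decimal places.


delay = 10^(1.77 - 0.017*CN)
Exponent = 1.77 - 0.017*53.8 = 0.8554
delay = 10^0.8554 = 7.17 ms


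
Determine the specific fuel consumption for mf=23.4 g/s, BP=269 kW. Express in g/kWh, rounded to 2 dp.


SFC = (mf / BP) * 3600
Rate = 23.4 / 269 = 0.086989 g/(s*kW)
SFC = 0.086989 * 3600 = 313.16 g/kWh


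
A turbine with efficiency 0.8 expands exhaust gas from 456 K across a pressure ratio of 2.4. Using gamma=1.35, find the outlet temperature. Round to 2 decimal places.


T_out = T_in * (1 - eta * (1 - PR^(-(gamma-1)/gamma)))
Exponent = -(1.35-1)/1.35 = -0.25925926
PR^exp = 2.4^(-0.25925926) = 0.79694200
Factor = 1 - 0.8*(1 - 0.79694200) = 0.83755360
T_out = 456 * 0.83755360 = 381.92 K


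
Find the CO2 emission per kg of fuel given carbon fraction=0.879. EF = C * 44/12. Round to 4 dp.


EF = C_frac * (M_CO2 / M_C)
EF = 0.879 * (44/12)
EF = 0.879 * 3.666667 = 3.2230 kg_CO2/kg_fuel


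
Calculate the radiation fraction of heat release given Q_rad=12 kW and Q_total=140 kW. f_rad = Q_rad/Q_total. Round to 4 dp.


f_rad = Q_rad / Q_total
f_rad = 12 / 140 = 0.0857


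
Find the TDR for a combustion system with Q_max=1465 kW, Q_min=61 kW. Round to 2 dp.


TDR = Q_max / Q_min
TDR = 1465 / 61 = 24.02


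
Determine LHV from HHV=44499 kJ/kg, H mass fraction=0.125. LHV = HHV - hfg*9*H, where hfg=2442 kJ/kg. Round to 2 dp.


LHV = HHV - hfg * 9 * H
Water correction = 2442 * 9 * 0.125 = 2747.250 kJ/kg
LHV = 44499 - 2747.250 = 41751.75 kJ/kg


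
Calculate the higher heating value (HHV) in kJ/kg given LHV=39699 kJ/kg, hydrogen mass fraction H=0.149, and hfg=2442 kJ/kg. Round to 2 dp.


HHV = LHV + hfg * 9 * H
Water addition = 2442 * 9 * 0.149 = 3274.722 kJ/kg
HHV = 39699 + 3274.722 = 42973.72 kJ/kg


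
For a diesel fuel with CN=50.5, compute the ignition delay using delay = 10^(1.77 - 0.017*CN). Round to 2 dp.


delay = 10^(1.77 - 0.017*CN)
Exponent = 1.77 - 0.017*50.5 = 0.9115
delay = 10^0.9115 = 8.16 ms


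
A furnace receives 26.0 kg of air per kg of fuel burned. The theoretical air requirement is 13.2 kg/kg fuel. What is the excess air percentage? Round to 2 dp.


Excess air = actual - stoichiometric = 26.0 - 13.2 = 12.80 kg/kg fuel
Excess air % = (excess / stoich) * 100 = (12.80 / 13.2) * 100 = 96.97%


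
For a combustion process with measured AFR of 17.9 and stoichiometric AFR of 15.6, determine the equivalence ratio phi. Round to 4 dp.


phi = AFR_stoich / AFR_actual
phi = 15.6 / 17.9 = 0.8715


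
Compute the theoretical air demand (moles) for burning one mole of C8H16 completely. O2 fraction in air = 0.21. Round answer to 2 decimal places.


Balanced combustion: C8H16 + 12 O2 -> 8 CO2 + 8 H2O
O2 needed = C + H/4 = 8 + 16/4 = 12.00 moles
Air moles = O2 / 0.21 = 12.00 / 0.21 = 57.14 moles air


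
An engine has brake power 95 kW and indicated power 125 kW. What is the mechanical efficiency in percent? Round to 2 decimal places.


eta_mech = (BP / IP) * 100
Ratio = 95 / 125 = 0.7600
eta_mech = 0.7600 * 100 = 76.00%


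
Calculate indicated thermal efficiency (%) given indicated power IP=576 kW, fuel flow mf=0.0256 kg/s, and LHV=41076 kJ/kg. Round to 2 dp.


eta_ith = (IP / (mf * LHV)) * 100
Denominator = 0.0256 * 41076 = 1051.5456 kW
eta_ith = (576 / 1051.5456) * 100 = 54.78%


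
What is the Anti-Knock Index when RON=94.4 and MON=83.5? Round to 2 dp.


AKI = (RON + MON) / 2
AKI = (94.4 + 83.5) / 2
AKI = 177.9 / 2 = 88.95


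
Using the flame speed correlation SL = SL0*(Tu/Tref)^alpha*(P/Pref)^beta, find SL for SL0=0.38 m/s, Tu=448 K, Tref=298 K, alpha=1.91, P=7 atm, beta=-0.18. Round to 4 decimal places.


SL = SL0 * (Tu/Tref)^alpha * (P/Pref)^beta
T ratio = 448/298 = 1.50335570
(T ratio)^alpha = 1.50335570^1.91 = 2.178652
(P/Pref)^beta = 7^(-0.18) = 0.704502
SL = 0.38 * 2.178652 * 0.704502 = 0.5832 m/s


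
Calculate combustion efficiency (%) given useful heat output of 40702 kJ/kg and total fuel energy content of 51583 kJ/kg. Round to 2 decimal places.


Efficiency = (Q_useful / Q_fuel) * 100
Efficiency = (40702 / 51583) * 100
Efficiency = 0.7891 * 100 = 78.91%


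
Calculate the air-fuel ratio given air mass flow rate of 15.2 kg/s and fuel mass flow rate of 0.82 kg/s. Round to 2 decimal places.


AFR = m_air / m_fuel
AFR = 15.2 / 0.82 = 18.54


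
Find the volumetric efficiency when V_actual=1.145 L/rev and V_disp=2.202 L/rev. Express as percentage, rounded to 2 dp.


eta_v = (V_actual / V_disp) * 100
Ratio = 1.145 / 2.202 = 0.5200
eta_v = 0.5200 * 100 = 52.00%


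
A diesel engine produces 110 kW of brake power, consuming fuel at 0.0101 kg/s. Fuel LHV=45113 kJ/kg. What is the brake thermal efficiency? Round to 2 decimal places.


eta_BTE = (BP / (mf * LHV)) * 100
Denominator = 0.0101 * 45113 = 455.6413 kW
eta_BTE = (110 / 455.6413) * 100 = 24.14%


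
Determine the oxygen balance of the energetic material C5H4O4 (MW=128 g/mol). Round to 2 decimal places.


OB = -1600 * (2C + H/2 - O) / MW
Inner = 2*5 + 4/2 - 4 = 8.00
OB = -1600 * 8.00 / 128 = -100.00%


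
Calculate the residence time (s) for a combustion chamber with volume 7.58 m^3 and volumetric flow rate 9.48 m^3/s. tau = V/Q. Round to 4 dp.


tau = V / Q_flow
tau = 7.58 / 9.48 = 0.7996 s


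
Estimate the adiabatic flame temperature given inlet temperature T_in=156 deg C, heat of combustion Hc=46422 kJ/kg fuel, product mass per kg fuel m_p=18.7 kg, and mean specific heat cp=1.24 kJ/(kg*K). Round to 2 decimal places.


T_ad = T_in + Hc / (m_p * cp)
Denominator = 18.7 * 1.24 = 23.1880
Temperature rise = 46422 / 23.1880 = 2001.98 K
T_ad = 156 + 2001.98 = 2157.98 deg C


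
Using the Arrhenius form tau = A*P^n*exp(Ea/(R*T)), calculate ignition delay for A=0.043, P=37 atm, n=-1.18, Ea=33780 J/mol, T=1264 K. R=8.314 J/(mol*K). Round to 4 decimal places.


tau = A * P^n * exp(Ea/(R*T))
P^n = 37^(-1.18) = 0.01410984
Ea/(R*T) = 33780/(8.314*1264) = 3.214419
exp(Ea/(R*T)) = 24.888839
tau = 0.043 * 0.01410984 * 24.888839 = 0.0151 ms


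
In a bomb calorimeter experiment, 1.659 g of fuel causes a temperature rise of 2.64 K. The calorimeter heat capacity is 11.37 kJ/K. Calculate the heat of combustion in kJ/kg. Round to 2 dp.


Hc = C_cal * delta_T / m_fuel
Q_released = 11.37 * 2.64 = 30.0168 kJ
m_fuel = 1.659 g = 1.659/1000 kg = 0.001659 kg
Hc = 30.0168 / 0.001659 = 18093.31 kJ/kg


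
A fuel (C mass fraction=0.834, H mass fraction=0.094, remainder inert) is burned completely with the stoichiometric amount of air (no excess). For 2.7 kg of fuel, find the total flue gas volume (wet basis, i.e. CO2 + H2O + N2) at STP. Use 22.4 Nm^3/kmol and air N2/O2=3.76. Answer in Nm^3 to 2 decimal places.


Per kg fuel: CO2 = (C/12 kmol)*22.4 = (0.834/12)*22.4 = 1.55680 Nm^3
Per kg fuel: H2O = (H/2 kmol)*22.4 = (0.094/2)*22.4 = 1.05280 Nm^3
O2 needed per kg fuel = C/12 + H/4 = 0.834/12 + 0.094/4 = 0.09300000 kmol
Per kg fuel: N2 = O2*3.76*22.4 = 0.09300000*3.76*22.4 = 7.83283 Nm^3
Total per kg = 1.55680 + 1.05280 + 7.83283 = 10.44243 Nm^3
Total = 10.44243 * 2.7 = 28.19 Nm^3


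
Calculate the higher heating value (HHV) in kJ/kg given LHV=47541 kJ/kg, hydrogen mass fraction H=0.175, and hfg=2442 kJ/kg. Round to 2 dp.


HHV = LHV + hfg * 9 * H
Water addition = 2442 * 9 * 0.175 = 3846.150 kJ/kg
HHV = 47541 + 3846.150 = 51387.15 kJ/kg


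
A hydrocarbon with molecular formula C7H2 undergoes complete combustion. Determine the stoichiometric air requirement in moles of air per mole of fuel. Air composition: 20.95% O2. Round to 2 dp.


Balanced combustion: C7H2 + 7.5 O2 -> 7 CO2 + 1 H2O
O2 needed = C + H/4 = 7 + 2/4 = 7.50 moles
Air moles = O2 / 0.2095 = 7.50 / 0.2095 = 35.80 moles air


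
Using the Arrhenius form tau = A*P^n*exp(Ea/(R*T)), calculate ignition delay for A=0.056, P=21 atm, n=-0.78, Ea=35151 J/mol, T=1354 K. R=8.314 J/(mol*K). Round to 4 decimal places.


tau = A * P^n * exp(Ea/(R*T))
P^n = 21^(-0.78) = 0.09303984
Ea/(R*T) = 35151/(8.314*1354) = 3.122547
exp(Ea/(R*T)) = 22.704136
tau = 0.056 * 0.09303984 * 22.704136 = 0.1183 ms


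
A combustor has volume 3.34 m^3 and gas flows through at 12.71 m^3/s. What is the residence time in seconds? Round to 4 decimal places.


tau = V / Q_flow
tau = 3.34 / 12.71 = 0.2628 s


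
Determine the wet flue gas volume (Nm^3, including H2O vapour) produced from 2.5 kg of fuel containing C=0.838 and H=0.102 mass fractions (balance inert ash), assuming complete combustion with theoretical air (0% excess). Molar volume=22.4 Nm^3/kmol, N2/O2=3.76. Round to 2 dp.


Per kg fuel: CO2 = (C/12 kmol)*22.4 = (0.838/12)*22.4 = 1.56427 Nm^3
Per kg fuel: H2O = (H/2 kmol)*22.4 = (0.102/2)*22.4 = 1.14240 Nm^3
O2 needed per kg fuel = C/12 + H/4 = 0.838/12 + 0.102/4 = 0.09533333 kmol
Per kg fuel: N2 = O2*3.76*22.4 = 0.09533333*3.76*22.4 = 8.02935 Nm^3
Total per kg = 1.56427 + 1.14240 + 8.02935 = 10.73602 Nm^3
Total = 10.73602 * 2.5 = 26.84 Nm^3


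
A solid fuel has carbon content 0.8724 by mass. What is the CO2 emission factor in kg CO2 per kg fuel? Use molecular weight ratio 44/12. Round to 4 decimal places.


EF = C_frac * (M_CO2 / M_C)
EF = 0.8724 * (44/12)
EF = 0.8724 * 3.666667 = 3.1988 kg_CO2/kg_fuel


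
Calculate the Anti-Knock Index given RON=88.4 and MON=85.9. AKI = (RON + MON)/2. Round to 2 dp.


AKI = (RON + MON) / 2
AKI = (88.4 + 85.9) / 2
AKI = 174.3 / 2 = 87.15


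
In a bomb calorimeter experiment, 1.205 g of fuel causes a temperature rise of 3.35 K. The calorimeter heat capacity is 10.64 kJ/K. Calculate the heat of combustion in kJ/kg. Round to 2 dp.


Hc = C_cal * delta_T / m_fuel
Q_released = 10.64 * 3.35 = 35.6440 kJ
m_fuel = 1.205 g = 1.205/1000 kg = 0.001205 kg
Hc = 35.6440 / 0.001205 = 29580.08 kJ/kg


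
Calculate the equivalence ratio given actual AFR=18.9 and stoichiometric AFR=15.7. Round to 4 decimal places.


phi = AFR_stoich / AFR_actual
phi = 15.7 / 18.9 = 0.8307


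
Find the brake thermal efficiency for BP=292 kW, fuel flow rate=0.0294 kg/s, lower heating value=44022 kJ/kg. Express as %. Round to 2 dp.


eta_BTE = (BP / (mf * LHV)) * 100
Denominator = 0.0294 * 44022 = 1294.2468 kW
eta_BTE = (292 / 1294.2468) * 100 = 22.56%


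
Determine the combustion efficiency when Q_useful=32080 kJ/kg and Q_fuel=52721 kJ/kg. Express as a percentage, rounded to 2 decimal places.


Efficiency = (Q_useful / Q_fuel) * 100
Efficiency = (32080 / 52721) * 100
Efficiency = 0.6085 * 100 = 60.85%


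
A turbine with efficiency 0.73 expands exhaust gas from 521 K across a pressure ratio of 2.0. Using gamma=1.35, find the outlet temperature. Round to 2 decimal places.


T_out = T_in * (1 - eta * (1 - PR^(-(gamma-1)/gamma)))
Exponent = -(1.35-1)/1.35 = -0.25925926
PR^exp = 2.0^(-0.25925926) = 0.83551680
Factor = 1 - 0.73*(1 - 0.83551680) = 0.87992726
T_out = 521 * 0.87992726 = 458.44 K


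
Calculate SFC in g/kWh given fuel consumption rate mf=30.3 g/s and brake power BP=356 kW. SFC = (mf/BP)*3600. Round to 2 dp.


SFC = (mf / BP) * 3600
Rate = 30.3 / 356 = 0.085112 g/(s*kW)
SFC = 0.085112 * 3600 = 306.40 g/kWh


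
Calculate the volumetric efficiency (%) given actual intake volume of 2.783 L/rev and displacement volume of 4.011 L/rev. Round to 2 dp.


eta_v = (V_actual / V_disp) * 100
Ratio = 2.783 / 4.011 = 0.6938
eta_v = 0.6938 * 100 = 69.38%


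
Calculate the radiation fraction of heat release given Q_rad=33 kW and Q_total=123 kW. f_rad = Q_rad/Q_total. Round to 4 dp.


f_rad = Q_rad / Q_total
f_rad = 33 / 123 = 0.2683


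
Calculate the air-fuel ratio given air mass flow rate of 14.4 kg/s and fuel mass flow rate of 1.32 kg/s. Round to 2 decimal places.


AFR = m_air / m_fuel
AFR = 14.4 / 1.32 = 10.91


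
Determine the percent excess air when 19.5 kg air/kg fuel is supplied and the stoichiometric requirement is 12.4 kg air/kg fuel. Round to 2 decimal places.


Excess air = actual - stoichiometric = 19.5 - 12.4 = 7.10 kg/kg fuel
Excess air % = (excess / stoich) * 100 = (7.10 / 12.4) * 100 = 57.26%


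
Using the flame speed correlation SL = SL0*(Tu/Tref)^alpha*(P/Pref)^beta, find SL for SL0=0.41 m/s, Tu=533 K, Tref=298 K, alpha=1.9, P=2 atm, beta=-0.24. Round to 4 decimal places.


SL = SL0 * (Tu/Tref)^alpha * (P/Pref)^beta
T ratio = 533/298 = 1.78859060
(T ratio)^alpha = 1.78859060^1.9 = 3.018358
(P/Pref)^beta = 2^(-0.24) = 0.846745
SL = 0.41 * 3.018358 * 0.846745 = 1.0479 m/s


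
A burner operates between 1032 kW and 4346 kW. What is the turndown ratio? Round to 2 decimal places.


TDR = Q_max / Q_min
TDR = 4346 / 1032 = 4.21


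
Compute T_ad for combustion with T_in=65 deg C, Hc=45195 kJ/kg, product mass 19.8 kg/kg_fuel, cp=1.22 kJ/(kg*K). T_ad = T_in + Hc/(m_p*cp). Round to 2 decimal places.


T_ad = T_in + Hc / (m_p * cp)
Denominator = 19.8 * 1.22 = 24.1560
Temperature rise = 45195 / 24.1560 = 1870.96 K
T_ad = 65 + 1870.96 = 1935.96 deg C


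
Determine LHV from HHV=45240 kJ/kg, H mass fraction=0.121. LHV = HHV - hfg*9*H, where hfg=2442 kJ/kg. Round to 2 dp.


LHV = HHV - hfg * 9 * H
Water correction = 2442 * 9 * 0.121 = 2659.338 kJ/kg
LHV = 45240 - 2659.338 = 42580.66 kJ/kg


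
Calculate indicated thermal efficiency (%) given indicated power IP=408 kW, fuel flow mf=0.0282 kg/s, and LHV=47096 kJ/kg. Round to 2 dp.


eta_ith = (IP / (mf * LHV)) * 100
Denominator = 0.0282 * 47096 = 1328.1072 kW
eta_ith = (408 / 1328.1072) * 100 = 30.72%


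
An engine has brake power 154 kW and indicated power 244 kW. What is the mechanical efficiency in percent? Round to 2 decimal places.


eta_mech = (BP / IP) * 100
Ratio = 154 / 244 = 0.6311
eta_mech = 0.6311 * 100 = 63.11%


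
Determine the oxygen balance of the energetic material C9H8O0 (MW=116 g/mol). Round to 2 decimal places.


OB = -1600 * (2C + H/2 - O) / MW
Inner = 2*9 + 8/2 - 0 = 22.00
OB = -1600 * 22.00 / 116 = -303.45%


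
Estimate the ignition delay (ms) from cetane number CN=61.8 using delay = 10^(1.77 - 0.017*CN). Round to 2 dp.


delay = 10^(1.77 - 0.017*CN)
Exponent = 1.77 - 0.017*61.8 = 0.7194
delay = 10^0.7194 = 5.24 ms


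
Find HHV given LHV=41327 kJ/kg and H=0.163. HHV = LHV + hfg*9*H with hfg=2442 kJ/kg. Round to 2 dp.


HHV = LHV + hfg * 9 * H
Water addition = 2442 * 9 * 0.163 = 3582.414 kJ/kg
HHV = 41327 + 3582.414 = 44909.41 kJ/kg


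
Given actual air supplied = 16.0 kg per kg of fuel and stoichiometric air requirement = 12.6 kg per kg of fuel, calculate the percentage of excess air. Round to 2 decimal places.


Excess air = actual - stoichiometric = 16.0 - 12.6 = 3.40 kg/kg fuel
Excess air % = (excess / stoich) * 100 = (3.40 / 12.6) * 100 = 26.98%


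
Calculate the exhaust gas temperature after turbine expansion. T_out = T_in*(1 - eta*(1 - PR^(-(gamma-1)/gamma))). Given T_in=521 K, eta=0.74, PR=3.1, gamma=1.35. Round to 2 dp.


T_out = T_in * (1 - eta * (1 - PR^(-(gamma-1)/gamma)))
Exponent = -(1.35-1)/1.35 = -0.25925926
PR^exp = 3.1^(-0.25925926) = 0.74577862
Factor = 1 - 0.74*(1 - 0.74577862) = 0.81187618
T_out = 521 * 0.81187618 = 422.99 K
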